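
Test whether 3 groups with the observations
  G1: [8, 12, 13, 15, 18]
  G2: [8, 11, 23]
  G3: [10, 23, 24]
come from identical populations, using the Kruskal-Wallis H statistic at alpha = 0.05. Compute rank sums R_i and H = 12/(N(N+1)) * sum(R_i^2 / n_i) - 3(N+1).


Step 1: Combine all N = 11 observations and assign midranks.
sorted (value, group, rank): (8,G1,1.5), (8,G2,1.5), (10,G3,3), (11,G2,4), (12,G1,5), (13,G1,6), (15,G1,7), (18,G1,8), (23,G2,9.5), (23,G3,9.5), (24,G3,11)
Step 2: Sum ranks within each group.
R_1 = 27.5 (n_1 = 5)
R_2 = 15 (n_2 = 3)
R_3 = 23.5 (n_3 = 3)
Step 3: H = 12/(N(N+1)) * sum(R_i^2/n_i) - 3(N+1)
     = 12/(11*12) * (27.5^2/5 + 15^2/3 + 23.5^2/3) - 3*12
     = 0.090909 * 410.333 - 36
     = 1.303030.
Step 4: Ties present; correction factor C = 1 - 12/(11^3 - 11) = 0.990909. Corrected H = 1.303030 / 0.990909 = 1.314985.
Step 5: Under H0, H ~ chi^2(2); p-value = 0.518149.
Step 6: alpha = 0.05. fail to reject H0.

H = 1.3150, df = 2, p = 0.518149, fail to reject H0.


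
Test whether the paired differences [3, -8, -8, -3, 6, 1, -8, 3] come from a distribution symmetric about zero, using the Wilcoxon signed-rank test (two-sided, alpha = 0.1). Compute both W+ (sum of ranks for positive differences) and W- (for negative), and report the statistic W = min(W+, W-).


Step 1: Drop any zero differences (none here) and take |d_i|.
|d| = [3, 8, 8, 3, 6, 1, 8, 3]
Step 2: Midrank |d_i| (ties get averaged ranks).
ranks: |3|->3, |8|->7, |8|->7, |3|->3, |6|->5, |1|->1, |8|->7, |3|->3
Step 3: Attach original signs; sum ranks with positive sign and with negative sign.
W+ = 3 + 5 + 1 + 3 = 12
W- = 7 + 7 + 3 + 7 = 24
(Check: W+ + W- = 36 should equal n(n+1)/2 = 36.)
Step 4: Test statistic W = min(W+, W-) = 12.
Step 5: Ties in |d|, so use the tie-corrected normal approximation.
        E[W] = n(n+1)/4 = 8*9/4 = 18.
        Tie groups: |d|=3 (t=3), |d|=8 (t=3); sum(t^3 - t) = 48.
        Var[W] = n(n+1)(2n+1)/24 - sum(t^3-t)/48 = 1224/24 - 48/48 = 50.
        z = (W - E[W]) / sqrt(Var[W]) = (12 - 18) / 7.0711 = -0.8485.
        Two-sided p = 2*Phi(z) = 0.396144.
Step 6: alpha = 0.1. fail to reject H0.

W+ = 12, W- = 24, W = min = 12, p = 0.396144, fail to reject H0.


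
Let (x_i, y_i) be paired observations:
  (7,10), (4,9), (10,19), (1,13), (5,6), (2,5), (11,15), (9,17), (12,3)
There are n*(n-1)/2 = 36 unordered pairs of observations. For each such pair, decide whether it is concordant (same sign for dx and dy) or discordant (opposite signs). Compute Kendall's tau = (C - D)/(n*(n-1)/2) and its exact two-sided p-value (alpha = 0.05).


Step 1: Enumerate the 36 unordered pairs (i,j) with i<j and classify each by sign(x_j-x_i) * sign(y_j-y_i).
  (1,2):dx=-3,dy=-1->C; (1,3):dx=+3,dy=+9->C; (1,4):dx=-6,dy=+3->D; (1,5):dx=-2,dy=-4->C
  (1,6):dx=-5,dy=-5->C; (1,7):dx=+4,dy=+5->C; (1,8):dx=+2,dy=+7->C; (1,9):dx=+5,dy=-7->D
  (2,3):dx=+6,dy=+10->C; (2,4):dx=-3,dy=+4->D; (2,5):dx=+1,dy=-3->D; (2,6):dx=-2,dy=-4->C
  (2,7):dx=+7,dy=+6->C; (2,8):dx=+5,dy=+8->C; (2,9):dx=+8,dy=-6->D; (3,4):dx=-9,dy=-6->C
  (3,5):dx=-5,dy=-13->C; (3,6):dx=-8,dy=-14->C; (3,7):dx=+1,dy=-4->D; (3,8):dx=-1,dy=-2->C
  (3,9):dx=+2,dy=-16->D; (4,5):dx=+4,dy=-7->D; (4,6):dx=+1,dy=-8->D; (4,7):dx=+10,dy=+2->C
  (4,8):dx=+8,dy=+4->C; (4,9):dx=+11,dy=-10->D; (5,6):dx=-3,dy=-1->C; (5,7):dx=+6,dy=+9->C
  (5,8):dx=+4,dy=+11->C; (5,9):dx=+7,dy=-3->D; (6,7):dx=+9,dy=+10->C; (6,8):dx=+7,dy=+12->C
  (6,9):dx=+10,dy=-2->D; (7,8):dx=-2,dy=+2->D; (7,9):dx=+1,dy=-12->D; (8,9):dx=+3,dy=-14->D
Step 2: C = 21, D = 15, total pairs = 36.
Step 3: tau = (C - D)/(n(n-1)/2) = (21 - 15)/36 = 0.166667.
Step 4: Exact two-sided p-value (enumerate n! = 362880 permutations of y under H0): p = 0.612202.
Step 5: alpha = 0.05. fail to reject H0.

tau_b = 0.1667 (C=21, D=15), p = 0.612202, fail to reject H0.


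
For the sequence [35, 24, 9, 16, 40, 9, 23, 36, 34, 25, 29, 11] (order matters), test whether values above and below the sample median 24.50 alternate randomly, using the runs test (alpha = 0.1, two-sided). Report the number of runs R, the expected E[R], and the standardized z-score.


Step 1: Compute median = 24.50; label A = above, B = below.
Labels in order: ABBBABBAAAAB  (n_A = 6, n_B = 6)
Step 2: Count runs R = 6.
Step 3: Under H0 (random ordering), E[R] = 2*n_A*n_B/(n_A+n_B) + 1 = 2*6*6/12 + 1 = 7.0000.
        Var[R] = 2*n_A*n_B*(2*n_A*n_B - n_A - n_B) / ((n_A+n_B)^2 * (n_A+n_B-1)) = 4320/1584 = 2.7273.
        SD[R] = 1.6514.
Step 4: Continuity-corrected z = (R + 0.5 - E[R]) / SD[R] = (6 + 0.5 - 7.0000) / 1.6514 = -0.3028.
Step 5: Two-sided p-value via normal approximation = 2*(1 - Phi(|z|)) = 0.762069.
Step 6: alpha = 0.1. fail to reject H0.

R = 6, z = -0.3028, p = 0.762069, fail to reject H0.


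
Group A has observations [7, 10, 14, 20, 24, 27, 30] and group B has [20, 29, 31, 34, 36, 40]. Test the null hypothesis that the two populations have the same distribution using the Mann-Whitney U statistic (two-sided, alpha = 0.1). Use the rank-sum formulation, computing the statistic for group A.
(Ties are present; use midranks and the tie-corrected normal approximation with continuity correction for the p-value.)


Step 1: Combine and sort all 13 observations; assign midranks.
sorted (value, group): (7,X), (10,X), (14,X), (20,X), (20,Y), (24,X), (27,X), (29,Y), (30,X), (31,Y), (34,Y), (36,Y), (40,Y)
ranks: 7->1, 10->2, 14->3, 20->4.5, 20->4.5, 24->6, 27->7, 29->8, 30->9, 31->10, 34->11, 36->12, 40->13
Step 2: Rank sum for X: R1 = 1 + 2 + 3 + 4.5 + 6 + 7 + 9 = 32.5.
Step 3: U_X = R1 - n1(n1+1)/2 = 32.5 - 7*8/2 = 32.5 - 28 = 4.5.
       U_Y = n1*n2 - U_X = 42 - 4.5 = 37.5.
Step 4: Ties are present, so use the tie-corrected normal approximation (with continuity correction) for the p-value.
Step 5: p-value = 0.022087; compare to alpha = 0.1. reject H0.

U_X = 4.5, p = 0.022087, reject H0 at alpha = 0.1.


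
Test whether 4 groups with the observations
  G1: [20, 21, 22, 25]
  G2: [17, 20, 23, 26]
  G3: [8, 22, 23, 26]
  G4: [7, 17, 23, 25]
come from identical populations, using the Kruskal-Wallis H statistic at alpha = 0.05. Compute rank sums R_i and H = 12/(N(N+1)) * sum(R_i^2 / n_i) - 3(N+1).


Step 1: Combine all N = 16 observations and assign midranks.
sorted (value, group, rank): (7,G4,1), (8,G3,2), (17,G2,3.5), (17,G4,3.5), (20,G1,5.5), (20,G2,5.5), (21,G1,7), (22,G1,8.5), (22,G3,8.5), (23,G2,11), (23,G3,11), (23,G4,11), (25,G1,13.5), (25,G4,13.5), (26,G2,15.5), (26,G3,15.5)
Step 2: Sum ranks within each group.
R_1 = 34.5 (n_1 = 4)
R_2 = 35.5 (n_2 = 4)
R_3 = 37 (n_3 = 4)
R_4 = 29 (n_4 = 4)
Step 3: H = 12/(N(N+1)) * sum(R_i^2/n_i) - 3(N+1)
     = 12/(16*17) * (34.5^2/4 + 35.5^2/4 + 37^2/4 + 29^2/4) - 3*17
     = 0.044118 * 1165.12 - 51
     = 0.402574.
Step 4: Ties present; correction factor C = 1 - 54/(16^3 - 16) = 0.986765. Corrected H = 0.402574 / 0.986765 = 0.407973.
Step 5: Under H0, H ~ chi^2(3); p-value = 0.938591.
Step 6: alpha = 0.05. fail to reject H0.

H = 0.4080, df = 3, p = 0.938591, fail to reject H0.


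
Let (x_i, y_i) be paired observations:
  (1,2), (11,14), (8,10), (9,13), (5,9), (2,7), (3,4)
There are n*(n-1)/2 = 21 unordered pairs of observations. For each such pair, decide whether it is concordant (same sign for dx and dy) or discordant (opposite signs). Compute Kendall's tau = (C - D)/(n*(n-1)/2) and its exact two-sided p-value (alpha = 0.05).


Step 1: Enumerate the 21 unordered pairs (i,j) with i<j and classify each by sign(x_j-x_i) * sign(y_j-y_i).
  (1,2):dx=+10,dy=+12->C; (1,3):dx=+7,dy=+8->C; (1,4):dx=+8,dy=+11->C; (1,5):dx=+4,dy=+7->C
  (1,6):dx=+1,dy=+5->C; (1,7):dx=+2,dy=+2->C; (2,3):dx=-3,dy=-4->C; (2,4):dx=-2,dy=-1->C
  (2,5):dx=-6,dy=-5->C; (2,6):dx=-9,dy=-7->C; (2,7):dx=-8,dy=-10->C; (3,4):dx=+1,dy=+3->C
  (3,5):dx=-3,dy=-1->C; (3,6):dx=-6,dy=-3->C; (3,7):dx=-5,dy=-6->C; (4,5):dx=-4,dy=-4->C
  (4,6):dx=-7,dy=-6->C; (4,7):dx=-6,dy=-9->C; (5,6):dx=-3,dy=-2->C; (5,7):dx=-2,dy=-5->C
  (6,7):dx=+1,dy=-3->D
Step 2: C = 20, D = 1, total pairs = 21.
Step 3: tau = (C - D)/(n(n-1)/2) = (20 - 1)/21 = 0.904762.
Step 4: Exact two-sided p-value (enumerate n! = 5040 permutations of y under H0): p = 0.002778.
Step 5: alpha = 0.05. reject H0.

tau_b = 0.9048 (C=20, D=1), p = 0.002778, reject H0.


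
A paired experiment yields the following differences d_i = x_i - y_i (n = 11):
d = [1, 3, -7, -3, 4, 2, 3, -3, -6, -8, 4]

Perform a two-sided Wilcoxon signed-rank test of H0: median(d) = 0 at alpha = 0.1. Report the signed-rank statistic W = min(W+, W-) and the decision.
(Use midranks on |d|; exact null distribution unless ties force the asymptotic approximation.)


Step 1: Drop any zero differences (none here) and take |d_i|.
|d| = [1, 3, 7, 3, 4, 2, 3, 3, 6, 8, 4]
Step 2: Midrank |d_i| (ties get averaged ranks).
ranks: |1|->1, |3|->4.5, |7|->10, |3|->4.5, |4|->7.5, |2|->2, |3|->4.5, |3|->4.5, |6|->9, |8|->11, |4|->7.5
Step 3: Attach original signs; sum ranks with positive sign and with negative sign.
W+ = 1 + 4.5 + 7.5 + 2 + 4.5 + 7.5 = 27
W- = 10 + 4.5 + 4.5 + 9 + 11 = 39
(Check: W+ + W- = 66 should equal n(n+1)/2 = 66.)
Step 4: Test statistic W = min(W+, W-) = 27.
Step 5: Ties in |d|, so use the tie-corrected normal approximation.
        E[W] = n(n+1)/4 = 11*12/4 = 33.
        Tie groups: |d|=3 (t=4), |d|=4 (t=2); sum(t^3 - t) = 66.
        Var[W] = n(n+1)(2n+1)/24 - sum(t^3-t)/48 = 3036/24 - 66/48 = 125.125.
        z = (W - E[W]) / sqrt(Var[W]) = (27 - 33) / 11.1859 = -0.5364.
        Two-sided p = 2*Phi(z) = 0.591690.
Step 6: alpha = 0.1. fail to reject H0.

W+ = 27, W- = 39, W = min = 27, p = 0.591690, fail to reject H0.


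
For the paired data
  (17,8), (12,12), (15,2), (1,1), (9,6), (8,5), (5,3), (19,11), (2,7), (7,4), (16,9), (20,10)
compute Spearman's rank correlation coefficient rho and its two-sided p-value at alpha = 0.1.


Step 1: Rank x and y separately (midranks; no ties here).
rank(x): 17->10, 12->7, 15->8, 1->1, 9->6, 8->5, 5->3, 19->11, 2->2, 7->4, 16->9, 20->12
rank(y): 8->8, 12->12, 2->2, 1->1, 6->6, 5->5, 3->3, 11->11, 7->7, 4->4, 9->9, 10->10
Step 2: d_i = R_x(i) - R_y(i); compute d_i^2.
  (10-8)^2=4, (7-12)^2=25, (8-2)^2=36, (1-1)^2=0, (6-6)^2=0, (5-5)^2=0, (3-3)^2=0, (11-11)^2=0, (2-7)^2=25, (4-4)^2=0, (9-9)^2=0, (12-10)^2=4
sum(d^2) = 94.
Step 3: rho = 1 - 6*94 / (12*(12^2 - 1)) = 1 - 564/1716 = 0.671329.
Step 4: Under H0, t = rho * sqrt((n-2)/(1-rho^2)) = 2.8643 ~ t(10).
Step 5: Two-sided p-value from the t-distribution with 10 df = 0.016831.
Step 6: alpha = 0.1. reject H0.

rho = 0.6713, p = 0.016831, reject H0 at alpha = 0.1.


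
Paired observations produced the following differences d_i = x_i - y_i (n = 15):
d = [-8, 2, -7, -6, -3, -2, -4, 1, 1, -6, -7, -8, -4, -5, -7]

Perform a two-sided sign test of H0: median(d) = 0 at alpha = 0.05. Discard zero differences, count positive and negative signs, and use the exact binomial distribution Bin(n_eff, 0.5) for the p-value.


Step 1: Discard zero differences. Original n = 15; n_eff = number of nonzero differences = 15.
Nonzero differences (with sign): -8, +2, -7, -6, -3, -2, -4, +1, +1, -6, -7, -8, -4, -5, -7
Step 2: Count signs: positive = 3, negative = 12.
Step 3: Under H0: P(positive) = 0.5, so the number of positives S ~ Bin(15, 0.5).
Step 4: Two-sided exact p-value = sum of Bin(15,0.5) probabilities at or below the observed probability = 0.035156.
Step 5: alpha = 0.05. reject H0.

n_eff = 15, pos = 3, neg = 12, p = 0.035156, reject H0.


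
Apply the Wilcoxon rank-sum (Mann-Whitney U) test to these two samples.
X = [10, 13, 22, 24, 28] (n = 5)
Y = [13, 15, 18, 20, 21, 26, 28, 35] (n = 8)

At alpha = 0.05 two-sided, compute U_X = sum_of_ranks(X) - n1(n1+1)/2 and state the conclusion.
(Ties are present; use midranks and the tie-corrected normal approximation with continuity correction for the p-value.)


Step 1: Combine and sort all 13 observations; assign midranks.
sorted (value, group): (10,X), (13,X), (13,Y), (15,Y), (18,Y), (20,Y), (21,Y), (22,X), (24,X), (26,Y), (28,X), (28,Y), (35,Y)
ranks: 10->1, 13->2.5, 13->2.5, 15->4, 18->5, 20->6, 21->7, 22->8, 24->9, 26->10, 28->11.5, 28->11.5, 35->13
Step 2: Rank sum for X: R1 = 1 + 2.5 + 8 + 9 + 11.5 = 32.
Step 3: U_X = R1 - n1(n1+1)/2 = 32 - 5*6/2 = 32 - 15 = 17.
       U_Y = n1*n2 - U_X = 40 - 17 = 23.
Step 4: Ties are present, so use the tie-corrected normal approximation (with continuity correction) for the p-value.
Step 5: p-value = 0.713640; compare to alpha = 0.05. fail to reject H0.

U_X = 17, p = 0.713640, fail to reject H0 at alpha = 0.05.


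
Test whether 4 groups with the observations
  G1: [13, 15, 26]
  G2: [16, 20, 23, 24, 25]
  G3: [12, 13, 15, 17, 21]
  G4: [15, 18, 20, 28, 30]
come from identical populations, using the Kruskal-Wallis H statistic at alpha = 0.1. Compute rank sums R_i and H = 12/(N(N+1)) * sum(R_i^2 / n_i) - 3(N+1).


Step 1: Combine all N = 18 observations and assign midranks.
sorted (value, group, rank): (12,G3,1), (13,G1,2.5), (13,G3,2.5), (15,G1,5), (15,G3,5), (15,G4,5), (16,G2,7), (17,G3,8), (18,G4,9), (20,G2,10.5), (20,G4,10.5), (21,G3,12), (23,G2,13), (24,G2,14), (25,G2,15), (26,G1,16), (28,G4,17), (30,G4,18)
Step 2: Sum ranks within each group.
R_1 = 23.5 (n_1 = 3)
R_2 = 59.5 (n_2 = 5)
R_3 = 28.5 (n_3 = 5)
R_4 = 59.5 (n_4 = 5)
Step 3: H = 12/(N(N+1)) * sum(R_i^2/n_i) - 3(N+1)
     = 12/(18*19) * (23.5^2/3 + 59.5^2/5 + 28.5^2/5 + 59.5^2/5) - 3*19
     = 0.035088 * 1762.63 - 57
     = 4.846784.
Step 4: Ties present; correction factor C = 1 - 36/(18^3 - 18) = 0.993808. Corrected H = 4.846784 / 0.993808 = 4.876982.
Step 5: Under H0, H ~ chi^2(3); p-value = 0.181030.
Step 6: alpha = 0.1. fail to reject H0.

H = 4.8770, df = 3, p = 0.181030, fail to reject H0.


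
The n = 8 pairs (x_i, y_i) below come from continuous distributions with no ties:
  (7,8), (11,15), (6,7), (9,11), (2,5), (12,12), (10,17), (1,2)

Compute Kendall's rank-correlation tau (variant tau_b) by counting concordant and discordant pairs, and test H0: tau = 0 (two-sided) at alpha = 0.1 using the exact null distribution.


Step 1: Enumerate the 28 unordered pairs (i,j) with i<j and classify each by sign(x_j-x_i) * sign(y_j-y_i).
  (1,2):dx=+4,dy=+7->C; (1,3):dx=-1,dy=-1->C; (1,4):dx=+2,dy=+3->C; (1,5):dx=-5,dy=-3->C
  (1,6):dx=+5,dy=+4->C; (1,7):dx=+3,dy=+9->C; (1,8):dx=-6,dy=-6->C; (2,3):dx=-5,dy=-8->C
  (2,4):dx=-2,dy=-4->C; (2,5):dx=-9,dy=-10->C; (2,6):dx=+1,dy=-3->D; (2,7):dx=-1,dy=+2->D
  (2,8):dx=-10,dy=-13->C; (3,4):dx=+3,dy=+4->C; (3,5):dx=-4,dy=-2->C; (3,6):dx=+6,dy=+5->C
  (3,7):dx=+4,dy=+10->C; (3,8):dx=-5,dy=-5->C; (4,5):dx=-7,dy=-6->C; (4,6):dx=+3,dy=+1->C
  (4,7):dx=+1,dy=+6->C; (4,8):dx=-8,dy=-9->C; (5,6):dx=+10,dy=+7->C; (5,7):dx=+8,dy=+12->C
  (5,8):dx=-1,dy=-3->C; (6,7):dx=-2,dy=+5->D; (6,8):dx=-11,dy=-10->C; (7,8):dx=-9,dy=-15->C
Step 2: C = 25, D = 3, total pairs = 28.
Step 3: tau = (C - D)/(n(n-1)/2) = (25 - 3)/28 = 0.785714.
Step 4: Exact two-sided p-value (enumerate n! = 40320 permutations of y under H0): p = 0.005506.
Step 5: alpha = 0.1. reject H0.

tau_b = 0.7857 (C=25, D=3), p = 0.005506, reject H0.


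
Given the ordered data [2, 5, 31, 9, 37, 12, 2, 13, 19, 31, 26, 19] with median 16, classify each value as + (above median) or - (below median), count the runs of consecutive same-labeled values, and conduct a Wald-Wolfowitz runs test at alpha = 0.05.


Step 1: Compute median = 16; label A = above, B = below.
Labels in order: BBABABBBAAAA  (n_A = 6, n_B = 6)
Step 2: Count runs R = 6.
Step 3: Under H0 (random ordering), E[R] = 2*n_A*n_B/(n_A+n_B) + 1 = 2*6*6/12 + 1 = 7.0000.
        Var[R] = 2*n_A*n_B*(2*n_A*n_B - n_A - n_B) / ((n_A+n_B)^2 * (n_A+n_B-1)) = 4320/1584 = 2.7273.
        SD[R] = 1.6514.
Step 4: Continuity-corrected z = (R + 0.5 - E[R]) / SD[R] = (6 + 0.5 - 7.0000) / 1.6514 = -0.3028.
Step 5: Two-sided p-value via normal approximation = 2*(1 - Phi(|z|)) = 0.762069.
Step 6: alpha = 0.05. fail to reject H0.

R = 6, z = -0.3028, p = 0.762069, fail to reject H0.


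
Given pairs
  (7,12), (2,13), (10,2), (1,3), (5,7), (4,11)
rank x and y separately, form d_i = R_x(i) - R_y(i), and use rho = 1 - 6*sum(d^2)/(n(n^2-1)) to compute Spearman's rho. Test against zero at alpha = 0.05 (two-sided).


Step 1: Rank x and y separately (midranks; no ties here).
rank(x): 7->5, 2->2, 10->6, 1->1, 5->4, 4->3
rank(y): 12->5, 13->6, 2->1, 3->2, 7->3, 11->4
Step 2: d_i = R_x(i) - R_y(i); compute d_i^2.
  (5-5)^2=0, (2-6)^2=16, (6-1)^2=25, (1-2)^2=1, (4-3)^2=1, (3-4)^2=1
sum(d^2) = 44.
Step 3: rho = 1 - 6*44 / (6*(6^2 - 1)) = 1 - 264/210 = -0.257143.
Step 4: Under H0, t = rho * sqrt((n-2)/(1-rho^2)) = -0.5322 ~ t(4).
Step 5: Two-sided p-value from the t-distribution with 4 df = 0.622787.
Step 6: alpha = 0.05. fail to reject H0.

rho = -0.2571, p = 0.622787, fail to reject H0 at alpha = 0.05.


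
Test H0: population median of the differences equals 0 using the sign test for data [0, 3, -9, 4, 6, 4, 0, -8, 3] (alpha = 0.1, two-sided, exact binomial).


Step 1: Discard zero differences. Original n = 9; n_eff = number of nonzero differences = 7.
Nonzero differences (with sign): +3, -9, +4, +6, +4, -8, +3
Step 2: Count signs: positive = 5, negative = 2.
Step 3: Under H0: P(positive) = 0.5, so the number of positives S ~ Bin(7, 0.5).
Step 4: Two-sided exact p-value = sum of Bin(7,0.5) probabilities at or below the observed probability = 0.453125.
Step 5: alpha = 0.1. fail to reject H0.

n_eff = 7, pos = 5, neg = 2, p = 0.453125, fail to reject H0.


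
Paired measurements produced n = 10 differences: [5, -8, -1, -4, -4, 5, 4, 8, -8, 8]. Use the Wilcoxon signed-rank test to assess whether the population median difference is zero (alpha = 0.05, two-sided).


Step 1: Drop any zero differences (none here) and take |d_i|.
|d| = [5, 8, 1, 4, 4, 5, 4, 8, 8, 8]
Step 2: Midrank |d_i| (ties get averaged ranks).
ranks: |5|->5.5, |8|->8.5, |1|->1, |4|->3, |4|->3, |5|->5.5, |4|->3, |8|->8.5, |8|->8.5, |8|->8.5
Step 3: Attach original signs; sum ranks with positive sign and with negative sign.
W+ = 5.5 + 5.5 + 3 + 8.5 + 8.5 = 31
W- = 8.5 + 1 + 3 + 3 + 8.5 = 24
(Check: W+ + W- = 55 should equal n(n+1)/2 = 55.)
Step 4: Test statistic W = min(W+, W-) = 24.
Step 5: Ties in |d|, so use the tie-corrected normal approximation.
        E[W] = n(n+1)/4 = 10*11/4 = 27.5.
        Tie groups: |d|=4 (t=3), |d|=5 (t=2), |d|=8 (t=4); sum(t^3 - t) = 90.
        Var[W] = n(n+1)(2n+1)/24 - sum(t^3-t)/48 = 2310/24 - 90/48 = 94.375.
        z = (W - E[W]) / sqrt(Var[W]) = (24 - 27.5) / 9.7147 = -0.3603.
        Two-sided p = 2*Phi(z) = 0.718638.
Step 6: alpha = 0.05. fail to reject H0.

W+ = 31, W- = 24, W = min = 24, p = 0.718638, fail to reject H0.


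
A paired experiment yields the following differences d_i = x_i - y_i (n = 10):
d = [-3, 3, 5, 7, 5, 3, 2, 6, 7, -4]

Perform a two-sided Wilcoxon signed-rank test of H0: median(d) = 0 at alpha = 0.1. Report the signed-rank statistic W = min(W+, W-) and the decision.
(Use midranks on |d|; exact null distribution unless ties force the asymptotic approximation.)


Step 1: Drop any zero differences (none here) and take |d_i|.
|d| = [3, 3, 5, 7, 5, 3, 2, 6, 7, 4]
Step 2: Midrank |d_i| (ties get averaged ranks).
ranks: |3|->3, |3|->3, |5|->6.5, |7|->9.5, |5|->6.5, |3|->3, |2|->1, |6|->8, |7|->9.5, |4|->5
Step 3: Attach original signs; sum ranks with positive sign and with negative sign.
W+ = 3 + 6.5 + 9.5 + 6.5 + 3 + 1 + 8 + 9.5 = 47
W- = 3 + 5 = 8
(Check: W+ + W- = 55 should equal n(n+1)/2 = 55.)
Step 4: Test statistic W = min(W+, W-) = 8.
Step 5: Ties in |d|, so use the tie-corrected normal approximation.
        E[W] = n(n+1)/4 = 10*11/4 = 27.5.
        Tie groups: |d|=3 (t=3), |d|=5 (t=2), |d|=7 (t=2); sum(t^3 - t) = 36.
        Var[W] = n(n+1)(2n+1)/24 - sum(t^3-t)/48 = 2310/24 - 36/48 = 95.5.
        z = (W - E[W]) / sqrt(Var[W]) = (8 - 27.5) / 9.7724 = -1.9954.
        Two-sided p = 2*Phi(z) = 0.045998.
Step 6: alpha = 0.1. reject H0.

W+ = 47, W- = 8, W = min = 8, p = 0.045998, reject H0.


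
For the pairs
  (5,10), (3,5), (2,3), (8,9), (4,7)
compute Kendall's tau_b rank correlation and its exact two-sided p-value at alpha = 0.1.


Step 1: Enumerate the 10 unordered pairs (i,j) with i<j and classify each by sign(x_j-x_i) * sign(y_j-y_i).
  (1,2):dx=-2,dy=-5->C; (1,3):dx=-3,dy=-7->C; (1,4):dx=+3,dy=-1->D; (1,5):dx=-1,dy=-3->C
  (2,3):dx=-1,dy=-2->C; (2,4):dx=+5,dy=+4->C; (2,5):dx=+1,dy=+2->C; (3,4):dx=+6,dy=+6->C
  (3,5):dx=+2,dy=+4->C; (4,5):dx=-4,dy=-2->C
Step 2: C = 9, D = 1, total pairs = 10.
Step 3: tau = (C - D)/(n(n-1)/2) = (9 - 1)/10 = 0.800000.
Step 4: Exact two-sided p-value (enumerate n! = 120 permutations of y under H0): p = 0.083333.
Step 5: alpha = 0.1. reject H0.

tau_b = 0.8000 (C=9, D=1), p = 0.083333, reject H0.


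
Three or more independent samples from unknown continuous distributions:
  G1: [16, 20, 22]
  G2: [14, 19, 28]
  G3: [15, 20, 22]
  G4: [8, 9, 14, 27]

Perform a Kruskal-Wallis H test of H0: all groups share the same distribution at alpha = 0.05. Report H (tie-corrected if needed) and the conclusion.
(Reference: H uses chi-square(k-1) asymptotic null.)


Step 1: Combine all N = 13 observations and assign midranks.
sorted (value, group, rank): (8,G4,1), (9,G4,2), (14,G2,3.5), (14,G4,3.5), (15,G3,5), (16,G1,6), (19,G2,7), (20,G1,8.5), (20,G3,8.5), (22,G1,10.5), (22,G3,10.5), (27,G4,12), (28,G2,13)
Step 2: Sum ranks within each group.
R_1 = 25 (n_1 = 3)
R_2 = 23.5 (n_2 = 3)
R_3 = 24 (n_3 = 3)
R_4 = 18.5 (n_4 = 4)
Step 3: H = 12/(N(N+1)) * sum(R_i^2/n_i) - 3(N+1)
     = 12/(13*14) * (25^2/3 + 23.5^2/3 + 24^2/3 + 18.5^2/4) - 3*14
     = 0.065934 * 669.979 - 42
     = 2.174451.
Step 4: Ties present; correction factor C = 1 - 18/(13^3 - 13) = 0.991758. Corrected H = 2.174451 / 0.991758 = 2.192521.
Step 5: Under H0, H ~ chi^2(3); p-value = 0.533423.
Step 6: alpha = 0.05. fail to reject H0.

H = 2.1925, df = 3, p = 0.533423, fail to reject H0.


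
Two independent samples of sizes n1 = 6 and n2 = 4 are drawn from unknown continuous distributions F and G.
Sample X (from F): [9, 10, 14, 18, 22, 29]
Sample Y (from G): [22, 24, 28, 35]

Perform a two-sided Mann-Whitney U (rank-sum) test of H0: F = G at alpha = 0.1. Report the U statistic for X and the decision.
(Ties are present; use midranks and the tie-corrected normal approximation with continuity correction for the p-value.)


Step 1: Combine and sort all 10 observations; assign midranks.
sorted (value, group): (9,X), (10,X), (14,X), (18,X), (22,X), (22,Y), (24,Y), (28,Y), (29,X), (35,Y)
ranks: 9->1, 10->2, 14->3, 18->4, 22->5.5, 22->5.5, 24->7, 28->8, 29->9, 35->10
Step 2: Rank sum for X: R1 = 1 + 2 + 3 + 4 + 5.5 + 9 = 24.5.
Step 3: U_X = R1 - n1(n1+1)/2 = 24.5 - 6*7/2 = 24.5 - 21 = 3.5.
       U_Y = n1*n2 - U_X = 24 - 3.5 = 20.5.
Step 4: Ties are present, so use the tie-corrected normal approximation (with continuity correction) for the p-value.
Step 5: p-value = 0.087118; compare to alpha = 0.1. reject H0.

U_X = 3.5, p = 0.087118, reject H0 at alpha = 0.1.


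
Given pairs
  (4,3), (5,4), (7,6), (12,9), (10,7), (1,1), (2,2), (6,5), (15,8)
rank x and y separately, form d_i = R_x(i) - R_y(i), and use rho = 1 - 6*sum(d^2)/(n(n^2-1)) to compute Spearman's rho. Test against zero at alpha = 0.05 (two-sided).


Step 1: Rank x and y separately (midranks; no ties here).
rank(x): 4->3, 5->4, 7->6, 12->8, 10->7, 1->1, 2->2, 6->5, 15->9
rank(y): 3->3, 4->4, 6->6, 9->9, 7->7, 1->1, 2->2, 5->5, 8->8
Step 2: d_i = R_x(i) - R_y(i); compute d_i^2.
  (3-3)^2=0, (4-4)^2=0, (6-6)^2=0, (8-9)^2=1, (7-7)^2=0, (1-1)^2=0, (2-2)^2=0, (5-5)^2=0, (9-8)^2=1
sum(d^2) = 2.
Step 3: rho = 1 - 6*2 / (9*(9^2 - 1)) = 1 - 12/720 = 0.983333.
Step 4: Under H0, t = rho * sqrt((n-2)/(1-rho^2)) = 14.3096 ~ t(7).
Step 5: Two-sided p-value from the t-distribution with 7 df = 0.000002.
Step 6: alpha = 0.05. reject H0.

rho = 0.9833, p = 0.000002, reject H0 at alpha = 0.05.


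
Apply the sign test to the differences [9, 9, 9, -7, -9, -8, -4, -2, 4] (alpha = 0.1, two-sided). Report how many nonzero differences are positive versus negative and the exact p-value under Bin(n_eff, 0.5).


Step 1: Discard zero differences. Original n = 9; n_eff = number of nonzero differences = 9.
Nonzero differences (with sign): +9, +9, +9, -7, -9, -8, -4, -2, +4
Step 2: Count signs: positive = 4, negative = 5.
Step 3: Under H0: P(positive) = 0.5, so the number of positives S ~ Bin(9, 0.5).
Step 4: Two-sided exact p-value = sum of Bin(9,0.5) probabilities at or below the observed probability = 1.000000.
Step 5: alpha = 0.1. fail to reject H0.

n_eff = 9, pos = 4, neg = 5, p = 1.000000, fail to reject H0.


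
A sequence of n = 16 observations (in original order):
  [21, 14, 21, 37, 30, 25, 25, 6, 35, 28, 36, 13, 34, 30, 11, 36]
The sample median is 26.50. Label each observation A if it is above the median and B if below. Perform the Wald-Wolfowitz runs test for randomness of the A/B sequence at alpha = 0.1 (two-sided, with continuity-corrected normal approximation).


Step 1: Compute median = 26.50; label A = above, B = below.
Labels in order: BBBAABBBAAABAABA  (n_A = 8, n_B = 8)
Step 2: Count runs R = 8.
Step 3: Under H0 (random ordering), E[R] = 2*n_A*n_B/(n_A+n_B) + 1 = 2*8*8/16 + 1 = 9.0000.
        Var[R] = 2*n_A*n_B*(2*n_A*n_B - n_A - n_B) / ((n_A+n_B)^2 * (n_A+n_B-1)) = 14336/3840 = 3.7333.
        SD[R] = 1.9322.
Step 4: Continuity-corrected z = (R + 0.5 - E[R]) / SD[R] = (8 + 0.5 - 9.0000) / 1.9322 = -0.2588.
Step 5: Two-sided p-value via normal approximation = 2*(1 - Phi(|z|)) = 0.795809.
Step 6: alpha = 0.1. fail to reject H0.

R = 8, z = -0.2588, p = 0.795809, fail to reject H0.


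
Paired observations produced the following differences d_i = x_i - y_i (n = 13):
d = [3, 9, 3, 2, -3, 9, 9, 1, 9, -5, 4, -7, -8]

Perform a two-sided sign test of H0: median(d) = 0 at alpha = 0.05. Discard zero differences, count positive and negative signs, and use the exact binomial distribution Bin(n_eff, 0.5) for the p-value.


Step 1: Discard zero differences. Original n = 13; n_eff = number of nonzero differences = 13.
Nonzero differences (with sign): +3, +9, +3, +2, -3, +9, +9, +1, +9, -5, +4, -7, -8
Step 2: Count signs: positive = 9, negative = 4.
Step 3: Under H0: P(positive) = 0.5, so the number of positives S ~ Bin(13, 0.5).
Step 4: Two-sided exact p-value = sum of Bin(13,0.5) probabilities at or below the observed probability = 0.266846.
Step 5: alpha = 0.05. fail to reject H0.

n_eff = 13, pos = 9, neg = 4, p = 0.266846, fail to reject H0.


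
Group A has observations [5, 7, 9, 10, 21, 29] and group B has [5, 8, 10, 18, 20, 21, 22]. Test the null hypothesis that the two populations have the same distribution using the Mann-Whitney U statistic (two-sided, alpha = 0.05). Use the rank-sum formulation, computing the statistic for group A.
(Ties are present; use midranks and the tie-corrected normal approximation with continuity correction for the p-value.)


Step 1: Combine and sort all 13 observations; assign midranks.
sorted (value, group): (5,X), (5,Y), (7,X), (8,Y), (9,X), (10,X), (10,Y), (18,Y), (20,Y), (21,X), (21,Y), (22,Y), (29,X)
ranks: 5->1.5, 5->1.5, 7->3, 8->4, 9->5, 10->6.5, 10->6.5, 18->8, 20->9, 21->10.5, 21->10.5, 22->12, 29->13
Step 2: Rank sum for X: R1 = 1.5 + 3 + 5 + 6.5 + 10.5 + 13 = 39.5.
Step 3: U_X = R1 - n1(n1+1)/2 = 39.5 - 6*7/2 = 39.5 - 21 = 18.5.
       U_Y = n1*n2 - U_X = 42 - 18.5 = 23.5.
Step 4: Ties are present, so use the tie-corrected normal approximation (with continuity correction) for the p-value.
Step 5: p-value = 0.774190; compare to alpha = 0.05. fail to reject H0.

U_X = 18.5, p = 0.774190, fail to reject H0 at alpha = 0.05.


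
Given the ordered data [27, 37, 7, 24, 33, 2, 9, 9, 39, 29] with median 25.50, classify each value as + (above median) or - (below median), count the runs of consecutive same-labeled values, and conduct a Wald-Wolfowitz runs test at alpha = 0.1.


Step 1: Compute median = 25.50; label A = above, B = below.
Labels in order: AABBABBBAA  (n_A = 5, n_B = 5)
Step 2: Count runs R = 5.
Step 3: Under H0 (random ordering), E[R] = 2*n_A*n_B/(n_A+n_B) + 1 = 2*5*5/10 + 1 = 6.0000.
        Var[R] = 2*n_A*n_B*(2*n_A*n_B - n_A - n_B) / ((n_A+n_B)^2 * (n_A+n_B-1)) = 2000/900 = 2.2222.
        SD[R] = 1.4907.
Step 4: Continuity-corrected z = (R + 0.5 - E[R]) / SD[R] = (5 + 0.5 - 6.0000) / 1.4907 = -0.3354.
Step 5: Two-sided p-value via normal approximation = 2*(1 - Phi(|z|)) = 0.737316.
Step 6: alpha = 0.1. fail to reject H0.

R = 5, z = -0.3354, p = 0.737316, fail to reject H0.


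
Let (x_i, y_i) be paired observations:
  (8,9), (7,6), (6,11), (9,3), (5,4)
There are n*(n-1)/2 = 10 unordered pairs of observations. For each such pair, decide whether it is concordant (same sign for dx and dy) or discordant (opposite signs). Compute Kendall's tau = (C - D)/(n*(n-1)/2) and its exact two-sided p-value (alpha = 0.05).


Step 1: Enumerate the 10 unordered pairs (i,j) with i<j and classify each by sign(x_j-x_i) * sign(y_j-y_i).
  (1,2):dx=-1,dy=-3->C; (1,3):dx=-2,dy=+2->D; (1,4):dx=+1,dy=-6->D; (1,5):dx=-3,dy=-5->C
  (2,3):dx=-1,dy=+5->D; (2,4):dx=+2,dy=-3->D; (2,5):dx=-2,dy=-2->C; (3,4):dx=+3,dy=-8->D
  (3,5):dx=-1,dy=-7->C; (4,5):dx=-4,dy=+1->D
Step 2: C = 4, D = 6, total pairs = 10.
Step 3: tau = (C - D)/(n(n-1)/2) = (4 - 6)/10 = -0.200000.
Step 4: Exact two-sided p-value (enumerate n! = 120 permutations of y under H0): p = 0.816667.
Step 5: alpha = 0.05. fail to reject H0.

tau_b = -0.2000 (C=4, D=6), p = 0.816667, fail to reject H0.


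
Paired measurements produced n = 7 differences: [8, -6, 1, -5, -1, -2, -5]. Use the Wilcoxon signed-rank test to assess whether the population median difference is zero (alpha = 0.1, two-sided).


Step 1: Drop any zero differences (none here) and take |d_i|.
|d| = [8, 6, 1, 5, 1, 2, 5]
Step 2: Midrank |d_i| (ties get averaged ranks).
ranks: |8|->7, |6|->6, |1|->1.5, |5|->4.5, |1|->1.5, |2|->3, |5|->4.5
Step 3: Attach original signs; sum ranks with positive sign and with negative sign.
W+ = 7 + 1.5 = 8.5
W- = 6 + 4.5 + 1.5 + 3 + 4.5 = 19.5
(Check: W+ + W- = 28 should equal n(n+1)/2 = 28.)
Step 4: Test statistic W = min(W+, W-) = 8.5.
Step 5: Ties in |d|, so use the tie-corrected normal approximation.
        E[W] = n(n+1)/4 = 7*8/4 = 14.
        Tie groups: |d|=1 (t=2), |d|=5 (t=2); sum(t^3 - t) = 12.
        Var[W] = n(n+1)(2n+1)/24 - sum(t^3-t)/48 = 840/24 - 12/48 = 34.75.
        z = (W - E[W]) / sqrt(Var[W]) = (8.5 - 14) / 5.8949 = -0.9330.
        Two-sided p = 2*Phi(z) = 0.350816.
Step 6: alpha = 0.1. fail to reject H0.

W+ = 8.5, W- = 19.5, W = min = 8.5, p = 0.350816, fail to reject H0.


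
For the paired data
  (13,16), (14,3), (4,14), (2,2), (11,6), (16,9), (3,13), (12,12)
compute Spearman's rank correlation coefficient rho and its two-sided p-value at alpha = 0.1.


Step 1: Rank x and y separately (midranks; no ties here).
rank(x): 13->6, 14->7, 4->3, 2->1, 11->4, 16->8, 3->2, 12->5
rank(y): 16->8, 3->2, 14->7, 2->1, 6->3, 9->4, 13->6, 12->5
Step 2: d_i = R_x(i) - R_y(i); compute d_i^2.
  (6-8)^2=4, (7-2)^2=25, (3-7)^2=16, (1-1)^2=0, (4-3)^2=1, (8-4)^2=16, (2-6)^2=16, (5-5)^2=0
sum(d^2) = 78.
Step 3: rho = 1 - 6*78 / (8*(8^2 - 1)) = 1 - 468/504 = 0.071429.
Step 4: Under H0, t = rho * sqrt((n-2)/(1-rho^2)) = 0.1754 ~ t(6).
Step 5: Two-sided p-value from the t-distribution with 6 df = 0.866526.
Step 6: alpha = 0.1. fail to reject H0.

rho = 0.0714, p = 0.866526, fail to reject H0 at alpha = 0.1.


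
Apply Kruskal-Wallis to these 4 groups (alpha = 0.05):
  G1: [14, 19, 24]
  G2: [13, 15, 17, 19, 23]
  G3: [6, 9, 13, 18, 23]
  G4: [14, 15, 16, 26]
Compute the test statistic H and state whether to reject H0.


Step 1: Combine all N = 17 observations and assign midranks.
sorted (value, group, rank): (6,G3,1), (9,G3,2), (13,G2,3.5), (13,G3,3.5), (14,G1,5.5), (14,G4,5.5), (15,G2,7.5), (15,G4,7.5), (16,G4,9), (17,G2,10), (18,G3,11), (19,G1,12.5), (19,G2,12.5), (23,G2,14.5), (23,G3,14.5), (24,G1,16), (26,G4,17)
Step 2: Sum ranks within each group.
R_1 = 34 (n_1 = 3)
R_2 = 48 (n_2 = 5)
R_3 = 32 (n_3 = 5)
R_4 = 39 (n_4 = 4)
Step 3: H = 12/(N(N+1)) * sum(R_i^2/n_i) - 3(N+1)
     = 12/(17*18) * (34^2/3 + 48^2/5 + 32^2/5 + 39^2/4) - 3*18
     = 0.039216 * 1431.18 - 54
     = 2.124837.
Step 4: Ties present; correction factor C = 1 - 30/(17^3 - 17) = 0.993873. Corrected H = 2.124837 / 0.993873 = 2.137937.
Step 5: Under H0, H ~ chi^2(3); p-value = 0.544276.
Step 6: alpha = 0.05. fail to reject H0.

H = 2.1379, df = 3, p = 0.544276, fail to reject H0.


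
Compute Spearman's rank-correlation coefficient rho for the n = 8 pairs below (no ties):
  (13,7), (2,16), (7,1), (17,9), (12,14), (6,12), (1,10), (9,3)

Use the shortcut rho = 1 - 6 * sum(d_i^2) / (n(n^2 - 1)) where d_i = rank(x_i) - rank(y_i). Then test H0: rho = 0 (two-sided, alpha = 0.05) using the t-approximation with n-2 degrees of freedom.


Step 1: Rank x and y separately (midranks; no ties here).
rank(x): 13->7, 2->2, 7->4, 17->8, 12->6, 6->3, 1->1, 9->5
rank(y): 7->3, 16->8, 1->1, 9->4, 14->7, 12->6, 10->5, 3->2
Step 2: d_i = R_x(i) - R_y(i); compute d_i^2.
  (7-3)^2=16, (2-8)^2=36, (4-1)^2=9, (8-4)^2=16, (6-7)^2=1, (3-6)^2=9, (1-5)^2=16, (5-2)^2=9
sum(d^2) = 112.
Step 3: rho = 1 - 6*112 / (8*(8^2 - 1)) = 1 - 672/504 = -0.333333.
Step 4: Under H0, t = rho * sqrt((n-2)/(1-rho^2)) = -0.8660 ~ t(6).
Step 5: Two-sided p-value from the t-distribution with 6 df = 0.419753.
Step 6: alpha = 0.05. fail to reject H0.

rho = -0.3333, p = 0.419753, fail to reject H0 at alpha = 0.05.


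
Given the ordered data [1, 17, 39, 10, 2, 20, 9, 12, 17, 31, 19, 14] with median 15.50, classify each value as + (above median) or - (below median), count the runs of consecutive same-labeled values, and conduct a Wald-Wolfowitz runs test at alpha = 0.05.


Step 1: Compute median = 15.50; label A = above, B = below.
Labels in order: BAABBABBAAAB  (n_A = 6, n_B = 6)
Step 2: Count runs R = 7.
Step 3: Under H0 (random ordering), E[R] = 2*n_A*n_B/(n_A+n_B) + 1 = 2*6*6/12 + 1 = 7.0000.
        Var[R] = 2*n_A*n_B*(2*n_A*n_B - n_A - n_B) / ((n_A+n_B)^2 * (n_A+n_B-1)) = 4320/1584 = 2.7273.
        SD[R] = 1.6514.
Step 4: R = E[R], so z = 0 with no continuity correction.
Step 5: Two-sided p-value via normal approximation = 2*(1 - Phi(|z|)) = 1.000000.
Step 6: alpha = 0.05. fail to reject H0.

R = 7, z = 0.0000, p = 1.000000, fail to reject H0.


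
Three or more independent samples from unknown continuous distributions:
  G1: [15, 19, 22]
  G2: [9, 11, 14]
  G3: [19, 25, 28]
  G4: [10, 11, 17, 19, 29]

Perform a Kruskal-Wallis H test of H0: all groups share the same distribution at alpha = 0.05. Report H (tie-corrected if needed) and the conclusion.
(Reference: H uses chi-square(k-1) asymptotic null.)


Step 1: Combine all N = 14 observations and assign midranks.
sorted (value, group, rank): (9,G2,1), (10,G4,2), (11,G2,3.5), (11,G4,3.5), (14,G2,5), (15,G1,6), (17,G4,7), (19,G1,9), (19,G3,9), (19,G4,9), (22,G1,11), (25,G3,12), (28,G3,13), (29,G4,14)
Step 2: Sum ranks within each group.
R_1 = 26 (n_1 = 3)
R_2 = 9.5 (n_2 = 3)
R_3 = 34 (n_3 = 3)
R_4 = 35.5 (n_4 = 5)
Step 3: H = 12/(N(N+1)) * sum(R_i^2/n_i) - 3(N+1)
     = 12/(14*15) * (26^2/3 + 9.5^2/3 + 34^2/3 + 35.5^2/5) - 3*15
     = 0.057143 * 892.8 - 45
     = 6.017143.
Step 4: Ties present; correction factor C = 1 - 30/(14^3 - 14) = 0.989011. Corrected H = 6.017143 / 0.989011 = 6.084000.
Step 5: Under H0, H ~ chi^2(3); p-value = 0.107594.
Step 6: alpha = 0.05. fail to reject H0.

H = 6.0840, df = 3, p = 0.107594, fail to reject H0.


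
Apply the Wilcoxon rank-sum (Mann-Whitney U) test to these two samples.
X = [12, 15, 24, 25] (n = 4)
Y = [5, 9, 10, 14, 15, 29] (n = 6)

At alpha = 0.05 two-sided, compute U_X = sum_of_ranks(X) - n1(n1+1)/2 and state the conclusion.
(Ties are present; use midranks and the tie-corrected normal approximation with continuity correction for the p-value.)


Step 1: Combine and sort all 10 observations; assign midranks.
sorted (value, group): (5,Y), (9,Y), (10,Y), (12,X), (14,Y), (15,X), (15,Y), (24,X), (25,X), (29,Y)
ranks: 5->1, 9->2, 10->3, 12->4, 14->5, 15->6.5, 15->6.5, 24->8, 25->9, 29->10
Step 2: Rank sum for X: R1 = 4 + 6.5 + 8 + 9 = 27.5.
Step 3: U_X = R1 - n1(n1+1)/2 = 27.5 - 4*5/2 = 27.5 - 10 = 17.5.
       U_Y = n1*n2 - U_X = 24 - 17.5 = 6.5.
Step 4: Ties are present, so use the tie-corrected normal approximation (with continuity correction) for the p-value.
Step 5: p-value = 0.284958; compare to alpha = 0.05. fail to reject H0.

U_X = 17.5, p = 0.284958, fail to reject H0 at alpha = 0.05.


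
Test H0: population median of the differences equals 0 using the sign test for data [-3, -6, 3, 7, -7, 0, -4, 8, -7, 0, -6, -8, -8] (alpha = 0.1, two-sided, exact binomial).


Step 1: Discard zero differences. Original n = 13; n_eff = number of nonzero differences = 11.
Nonzero differences (with sign): -3, -6, +3, +7, -7, -4, +8, -7, -6, -8, -8
Step 2: Count signs: positive = 3, negative = 8.
Step 3: Under H0: P(positive) = 0.5, so the number of positives S ~ Bin(11, 0.5).
Step 4: Two-sided exact p-value = sum of Bin(11,0.5) probabilities at or below the observed probability = 0.226562.
Step 5: alpha = 0.1. fail to reject H0.

n_eff = 11, pos = 3, neg = 8, p = 0.226562, fail to reject H0.


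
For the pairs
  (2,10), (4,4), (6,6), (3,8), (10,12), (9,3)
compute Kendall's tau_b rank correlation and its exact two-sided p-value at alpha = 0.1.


Step 1: Enumerate the 15 unordered pairs (i,j) with i<j and classify each by sign(x_j-x_i) * sign(y_j-y_i).
  (1,2):dx=+2,dy=-6->D; (1,3):dx=+4,dy=-4->D; (1,4):dx=+1,dy=-2->D; (1,5):dx=+8,dy=+2->C
  (1,6):dx=+7,dy=-7->D; (2,3):dx=+2,dy=+2->C; (2,4):dx=-1,dy=+4->D; (2,5):dx=+6,dy=+8->C
  (2,6):dx=+5,dy=-1->D; (3,4):dx=-3,dy=+2->D; (3,5):dx=+4,dy=+6->C; (3,6):dx=+3,dy=-3->D
  (4,5):dx=+7,dy=+4->C; (4,6):dx=+6,dy=-5->D; (5,6):dx=-1,dy=-9->C
Step 2: C = 6, D = 9, total pairs = 15.
Step 3: tau = (C - D)/(n(n-1)/2) = (6 - 9)/15 = -0.200000.
Step 4: Exact two-sided p-value (enumerate n! = 720 permutations of y under H0): p = 0.719444.
Step 5: alpha = 0.1. fail to reject H0.

tau_b = -0.2000 (C=6, D=9), p = 0.719444, fail to reject H0.


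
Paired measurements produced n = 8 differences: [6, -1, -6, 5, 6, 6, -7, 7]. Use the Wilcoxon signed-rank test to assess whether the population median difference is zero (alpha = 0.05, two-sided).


Step 1: Drop any zero differences (none here) and take |d_i|.
|d| = [6, 1, 6, 5, 6, 6, 7, 7]
Step 2: Midrank |d_i| (ties get averaged ranks).
ranks: |6|->4.5, |1|->1, |6|->4.5, |5|->2, |6|->4.5, |6|->4.5, |7|->7.5, |7|->7.5
Step 3: Attach original signs; sum ranks with positive sign and with negative sign.
W+ = 4.5 + 2 + 4.5 + 4.5 + 7.5 = 23
W- = 1 + 4.5 + 7.5 = 13
(Check: W+ + W- = 36 should equal n(n+1)/2 = 36.)
Step 4: Test statistic W = min(W+, W-) = 13.
Step 5: Ties in |d|, so use the tie-corrected normal approximation.
        E[W] = n(n+1)/4 = 8*9/4 = 18.
        Tie groups: |d|=6 (t=4), |d|=7 (t=2); sum(t^3 - t) = 66.
        Var[W] = n(n+1)(2n+1)/24 - sum(t^3-t)/48 = 1224/24 - 66/48 = 49.625.
        z = (W - E[W]) / sqrt(Var[W]) = (13 - 18) / 7.0445 = -0.7098.
        Two-sided p = 2*Phi(z) = 0.477845.
Step 6: alpha = 0.05. fail to reject H0.

W+ = 23, W- = 13, W = min = 13, p = 0.477845, fail to reject H0.


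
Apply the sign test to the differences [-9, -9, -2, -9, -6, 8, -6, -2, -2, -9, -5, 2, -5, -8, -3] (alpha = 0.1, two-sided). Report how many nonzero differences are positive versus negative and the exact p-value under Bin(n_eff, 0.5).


Step 1: Discard zero differences. Original n = 15; n_eff = number of nonzero differences = 15.
Nonzero differences (with sign): -9, -9, -2, -9, -6, +8, -6, -2, -2, -9, -5, +2, -5, -8, -3
Step 2: Count signs: positive = 2, negative = 13.
Step 3: Under H0: P(positive) = 0.5, so the number of positives S ~ Bin(15, 0.5).
Step 4: Two-sided exact p-value = sum of Bin(15,0.5) probabilities at or below the observed probability = 0.007385.
Step 5: alpha = 0.1. reject H0.

n_eff = 15, pos = 2, neg = 13, p = 0.007385, reject H0.


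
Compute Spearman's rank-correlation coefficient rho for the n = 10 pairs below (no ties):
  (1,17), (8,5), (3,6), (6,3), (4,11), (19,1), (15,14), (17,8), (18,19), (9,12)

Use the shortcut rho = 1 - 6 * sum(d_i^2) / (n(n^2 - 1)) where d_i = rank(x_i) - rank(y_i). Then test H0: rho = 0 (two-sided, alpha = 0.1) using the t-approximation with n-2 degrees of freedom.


Step 1: Rank x and y separately (midranks; no ties here).
rank(x): 1->1, 8->5, 3->2, 6->4, 4->3, 19->10, 15->7, 17->8, 18->9, 9->6
rank(y): 17->9, 5->3, 6->4, 3->2, 11->6, 1->1, 14->8, 8->5, 19->10, 12->7
Step 2: d_i = R_x(i) - R_y(i); compute d_i^2.
  (1-9)^2=64, (5-3)^2=4, (2-4)^2=4, (4-2)^2=4, (3-6)^2=9, (10-1)^2=81, (7-8)^2=1, (8-5)^2=9, (9-10)^2=1, (6-7)^2=1
sum(d^2) = 178.
Step 3: rho = 1 - 6*178 / (10*(10^2 - 1)) = 1 - 1068/990 = -0.078788.
Step 4: Under H0, t = rho * sqrt((n-2)/(1-rho^2)) = -0.2235 ~ t(8).
Step 5: Two-sided p-value from the t-distribution with 8 df = 0.828717.
Step 6: alpha = 0.1. fail to reject H0.

rho = -0.0788, p = 0.828717, fail to reject H0 at alpha = 0.1.
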